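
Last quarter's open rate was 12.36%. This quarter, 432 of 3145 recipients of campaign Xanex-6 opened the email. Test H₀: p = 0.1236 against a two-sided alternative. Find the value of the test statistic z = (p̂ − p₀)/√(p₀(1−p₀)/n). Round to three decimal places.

p̂ = 432/3145 ≈ 0.137361.
SE = √(p₀(1−p₀)/n) = √(0.10832/3145) = 0.005869.
z = (0.137361 − 0.1236)/0.005869 = 0.013761/0.005869 = 2.345.
Two-sided p-value ≈ 2·Φ(−2.345) = 0.0190.

z = 2.345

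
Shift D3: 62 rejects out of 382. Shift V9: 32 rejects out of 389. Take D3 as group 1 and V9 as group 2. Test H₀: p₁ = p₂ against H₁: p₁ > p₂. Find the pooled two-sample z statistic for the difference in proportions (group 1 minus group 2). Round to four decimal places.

z = 3.3962

p̂₁ = 62/382 ≈ 0.162304, p̂₂ = 32/389 ≈ 0.082262.
Pooled p̂ = (62+32)/(382+389) = 94/771 = 0.121920.
SE = √(p̂(1−p̂)(1/n₁+1/n₂)) = √(0.121920·0.878080·0.0051885) = √(0.000555455) = 0.023568.
z = (0.162304 − 0.082262)/0.023568 = 0.080042/0.023568 = 3.3962.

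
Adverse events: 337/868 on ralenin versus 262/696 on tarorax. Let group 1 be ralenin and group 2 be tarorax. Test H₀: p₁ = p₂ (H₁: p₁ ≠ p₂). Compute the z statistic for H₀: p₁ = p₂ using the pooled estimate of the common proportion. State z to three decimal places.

z = 0.478

p̂₁ = 337/868 = 0.38825, p̂₂ = 262/696 = 0.37644.
Pooled p̂ = (337+262)/(868+696) = 599/1564 = 0.38299.
SE = √(0.236309 × 0.00258886) = 0.02473.
z = (0.38825 − 0.37644)/0.02473 = 0.01181/0.02473 = 0.478.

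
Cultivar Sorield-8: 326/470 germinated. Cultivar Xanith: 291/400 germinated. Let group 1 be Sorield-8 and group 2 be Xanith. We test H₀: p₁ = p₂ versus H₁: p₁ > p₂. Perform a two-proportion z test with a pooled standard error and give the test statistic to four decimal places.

z = -1.0968

p̂₁ = 326/470 ≈ 0.693617, p̂₂ = 291/400 ≈ 0.727500.
Pooled p̂ = (326+291)/(470+400) = 617/870 = 0.709195.
SE = √(p̂(1−p̂)(1/n₁+1/n₂)) = √(0.709195·0.290805·0.00462766) = √(0.000954396) = 0.030893.
z = (0.693617 − 0.727500)/0.030893 = -0.033883/0.030893 = -1.0968.
p-value = P(Z > -1.097) ≈ 0.8636.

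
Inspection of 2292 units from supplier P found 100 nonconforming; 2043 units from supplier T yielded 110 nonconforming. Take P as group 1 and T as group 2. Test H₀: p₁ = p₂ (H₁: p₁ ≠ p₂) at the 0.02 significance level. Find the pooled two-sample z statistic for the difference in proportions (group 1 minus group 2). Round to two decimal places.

p̂₁ = 100/2292 ≈ 0.04363, p̂₂ = 110/2043 ≈ 0.05384.
Pooled p̂ = (100+110)/(2292+2043) = 210/4335 = 0.04844.
SE = √(p̂(1−p̂)(1/n₁+1/n₂)) = √(0.04844·0.95156·0.000925776) = √(4.26748e-05) = 0.00653.
z = (0.04363 − 0.05384)/0.00653 = -0.01021/0.00653 = -1.56.
p-value = 2·P(Z > 1.563) ≈ 0.1180. With α = 0.02, fail to reject H₀.

z = -1.56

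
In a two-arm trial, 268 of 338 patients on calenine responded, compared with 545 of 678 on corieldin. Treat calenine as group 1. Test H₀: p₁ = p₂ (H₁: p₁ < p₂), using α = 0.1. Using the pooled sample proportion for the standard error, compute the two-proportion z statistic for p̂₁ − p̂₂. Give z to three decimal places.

p̂₁ = 268/338 ≈ 0.79290, p̂₂ = 545/678 ≈ 0.80383.
Pooled p̂ = (268+545)/(338+678) = 813/1016 = 0.80020.
SE = √(p̂(1−p̂)(1/n₁+1/n₂)) = √(0.80020·0.19980·0.00443351) = √(0.000708837) = 0.02662.
z = (0.79290 − 0.80383)/0.02662 = -0.01093/0.02662 = -0.411.
p-value = P(Z < -0.411) ≈ 0.3406, so at α = 0.1 we fail to reject H₀.

z = -0.411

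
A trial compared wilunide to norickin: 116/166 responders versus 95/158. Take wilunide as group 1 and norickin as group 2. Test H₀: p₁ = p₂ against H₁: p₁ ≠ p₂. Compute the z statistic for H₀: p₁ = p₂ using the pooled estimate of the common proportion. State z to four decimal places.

z = 1.8412

p̂₁ = 116/166 ≈ 0.698795, p̂₂ = 95/158 ≈ 0.601266.
Pooled p̂ = (116+95)/(166+158) = 211/324 = 0.651235.
SE = √(0.227128 × 0.0123532) = 0.052969.
z = (0.698795 − 0.601266)/0.052969 = 0.097529/0.052969 = 1.8412.
p-value = 2·P(Z > 1.841) ≈ 0.0656.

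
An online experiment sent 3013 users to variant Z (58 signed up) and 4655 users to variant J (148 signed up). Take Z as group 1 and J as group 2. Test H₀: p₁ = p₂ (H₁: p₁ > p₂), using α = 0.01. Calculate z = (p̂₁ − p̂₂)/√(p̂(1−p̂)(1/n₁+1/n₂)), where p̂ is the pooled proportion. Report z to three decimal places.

p̂₁ = 58/3013 = 0.019250, p̂₂ = 148/4655 = 0.031794.
Pooled p̂ = (58+148)/(3013+4655) = 206/7668 = 0.026865.
SE = √(0.0261432 × 0.000546718) = 0.003781.
z = (0.019250 − 0.031794)/0.003781 = -0.012544/0.003781 = -3.318.
p-value = P(Z > -3.318) ≈ 0.9995; since p > α = 0.01, fail to reject H₀.

z = -3.318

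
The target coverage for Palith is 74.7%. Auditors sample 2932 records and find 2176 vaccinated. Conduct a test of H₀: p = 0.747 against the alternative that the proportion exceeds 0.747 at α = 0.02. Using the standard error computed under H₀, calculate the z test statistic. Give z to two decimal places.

z = -0.60

p̂ = 2176/2932 = 0.7422.
Under H₀, SE = √(0.747·0.253/2932) = √(6.4458e-05) = 0.0080.
z = (0.7422 − 0.747)/0.0080 = -0.0048/0.0080 = -0.60.
p-value = P(Z > -0.603) ≈ 0.7269; since p > α = 0.02, fail to reject H₀.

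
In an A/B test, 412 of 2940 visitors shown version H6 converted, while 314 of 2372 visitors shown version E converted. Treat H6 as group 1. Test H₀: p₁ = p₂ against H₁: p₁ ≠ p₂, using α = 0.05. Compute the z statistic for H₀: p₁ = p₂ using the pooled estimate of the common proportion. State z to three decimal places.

p̂₁ = 412/2940 = 0.140136, p̂₂ = 314/2372 = 0.132378.
Pooled p̂ = (412+314)/(2940+2372) = 726/5312 = 0.136672.
SE = √(p̂(1−p̂)(1/n₁+1/n₂)) = √(0.136672·0.863328·0.000761721) = √(8.98774e-05) = 0.009480.
z = (0.140136 − 0.132378)/0.009480 = 0.007758/0.009480 = 0.818.
Two-sided p-value ≈ 2·Φ(−0.818) = 0.4132. With α = 0.05, fail to reject H₀.

z = 0.818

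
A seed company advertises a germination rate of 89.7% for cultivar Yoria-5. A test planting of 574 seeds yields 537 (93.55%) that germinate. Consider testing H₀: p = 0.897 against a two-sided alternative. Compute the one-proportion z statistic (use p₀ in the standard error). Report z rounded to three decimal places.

z = 3.038

p̂ = 537/574 ≈ 0.935540.
SE = √(p₀(1−p₀)/n) = √(0.092391/574) = 0.012687.
z = (0.935540 − 0.897)/0.012687 = 0.038540/0.012687 = 3.038.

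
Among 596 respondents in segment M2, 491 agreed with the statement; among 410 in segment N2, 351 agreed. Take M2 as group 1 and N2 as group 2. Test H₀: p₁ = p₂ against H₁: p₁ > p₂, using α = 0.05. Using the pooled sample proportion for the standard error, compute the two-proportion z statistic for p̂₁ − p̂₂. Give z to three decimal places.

z = -1.362

p̂₁ = 491/596 ≈ 0.82383, p̂₂ = 351/410 ≈ 0.85610.
Pooled p̂ = (491+351)/(596+410) = 842/1006 = 0.83698.
SE = √(p̂(1−p̂)(1/n₁+1/n₂)) = √(0.83698·0.16302·0.00411688) = √(0.00056173) = 0.02370.
z = (0.82383 − 0.85610)/0.02370 = -0.03227/0.02370 = -1.362.
p-value = P(Z > -1.362) ≈ 0.9133, so at α = 0.05 we fail to reject H₀.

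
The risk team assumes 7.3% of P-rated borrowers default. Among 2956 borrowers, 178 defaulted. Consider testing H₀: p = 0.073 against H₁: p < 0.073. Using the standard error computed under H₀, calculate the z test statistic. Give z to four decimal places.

z = -2.6718

p̂ = 178/2956 ≈ 0.0602165.
Under H₀, SE = √(0.073·0.927/2956) = √(2.28928e-05) = 0.0047846.
z = (0.0602165 − 0.073)/0.0047846 = -0.0127835/0.0047846 = -2.6718.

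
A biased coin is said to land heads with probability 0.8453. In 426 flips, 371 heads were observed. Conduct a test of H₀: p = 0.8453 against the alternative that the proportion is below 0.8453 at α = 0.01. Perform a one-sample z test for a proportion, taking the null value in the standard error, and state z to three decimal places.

z = 1.461

p̂ = 371/426 = 0.87089.
Under H₀, SE = √(0.8453·0.1547/426) = √(0.000306967) = 0.01752.
z = (0.87089 − 0.8453)/0.01752 = 0.02559/0.01752 = 1.461.
p-value = P(Z < 1.461) ≈ 0.9280; since p > α = 0.01, fail to reject H₀.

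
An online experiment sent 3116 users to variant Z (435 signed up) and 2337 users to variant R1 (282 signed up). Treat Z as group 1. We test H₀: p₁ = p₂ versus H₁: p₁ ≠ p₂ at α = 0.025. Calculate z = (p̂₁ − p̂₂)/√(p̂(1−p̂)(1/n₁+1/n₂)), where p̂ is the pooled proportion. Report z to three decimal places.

p̂₁ = 435/3116 ≈ 0.139602, p̂₂ = 282/2337 ≈ 0.120668.
Pooled p̂ = (435+282)/(3116+2337) = 717/5453 = 0.131487.
SE = √(p̂(1−p̂)(1/n₁+1/n₂)) = √(0.131487·0.868513·0.000748823) = √(8.55144e-05) = 0.009247.
z = (0.139602 − 0.120668)/0.009247 = 0.018934/0.009247 = 2.048.
p-value = 2·P(Z > 2.048) ≈ 0.0406. With α = 0.025, fail to reject H₀.

z = 2.048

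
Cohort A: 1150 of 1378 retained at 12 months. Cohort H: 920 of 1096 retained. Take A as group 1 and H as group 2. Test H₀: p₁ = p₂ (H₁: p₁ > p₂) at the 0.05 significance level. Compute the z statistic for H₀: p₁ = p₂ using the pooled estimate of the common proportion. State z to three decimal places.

z = -0.326

p̂₁ = 1150/1378 ≈ 0.83454, p̂₂ = 920/1096 ≈ 0.83942.
Pooled p̂ = (1150+920)/(1378+1096) = 2070/2474 = 0.83670.
SE = √(p̂(1−p̂)(1/n₁+1/n₂)) = √(0.83670·0.16330·0.0016381) = √(0.000223817) = 0.01496.
z = (0.83454 − 0.83942)/0.01496 = -0.00488/0.01496 = -0.326.
p-value = P(Z > -0.326) ≈ 0.6277. With α = 0.05, fail to reject H₀.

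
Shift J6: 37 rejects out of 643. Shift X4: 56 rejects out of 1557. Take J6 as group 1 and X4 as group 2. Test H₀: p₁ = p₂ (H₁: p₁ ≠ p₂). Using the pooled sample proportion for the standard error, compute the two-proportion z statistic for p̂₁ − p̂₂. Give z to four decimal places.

z = 2.2875

p̂₁ = 37/643 ≈ 0.057543, p̂₂ = 56/1557 ≈ 0.035967.
Pooled p̂ = (37+56)/(643+1557) = 93/2200 = 0.042273.
SE = √(p̂(1−p̂)(1/n₁+1/n₂)) = √(0.042273·0.957727·0.00219747) = √(8.89662e-05) = 0.009432.
z = (0.057543 − 0.035967)/0.009432 = 0.021576/0.009432 = 2.2875.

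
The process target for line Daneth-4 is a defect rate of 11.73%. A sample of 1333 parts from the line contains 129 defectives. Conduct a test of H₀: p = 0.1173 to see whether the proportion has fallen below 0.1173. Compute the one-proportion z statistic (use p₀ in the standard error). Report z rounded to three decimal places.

z = -2.329

p̂ = 129/1333 = 0.096774.
Under H₀, SE = √(0.1173·0.8827/1333) = √(7.7675e-05) = 0.008813.
z = (0.096774 − 0.1173)/0.008813 = -0.020526/0.008813 = -2.329.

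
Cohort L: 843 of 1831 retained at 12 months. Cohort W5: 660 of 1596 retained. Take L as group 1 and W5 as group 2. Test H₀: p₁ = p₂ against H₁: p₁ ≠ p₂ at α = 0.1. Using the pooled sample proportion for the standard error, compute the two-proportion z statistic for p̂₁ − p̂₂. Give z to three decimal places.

p̂₁ = 843/1831 ≈ 0.460404, p̂₂ = 660/1596 ≈ 0.413534.
Pooled p̂ = (843+660)/(1831+1596) = 1503/3427 = 0.438576.
SE = √(p̂(1−p̂)(1/n₁+1/n₂)) = √(0.438576·0.561424·0.00117272) = √(0.000288754) = 0.016993.
z = (0.460404 − 0.413534)/0.016993 = 0.046870/0.016993 = 2.758.
Two-sided p-value ≈ 2·Φ(−2.758) = 0.0058, so at α = 0.1 we reject H₀.

z = 2.758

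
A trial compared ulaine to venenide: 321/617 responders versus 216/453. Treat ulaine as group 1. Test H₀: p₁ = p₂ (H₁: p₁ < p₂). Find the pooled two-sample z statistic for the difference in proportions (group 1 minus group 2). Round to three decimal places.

p̂₁ = 321/617 = 0.52026, p̂₂ = 216/453 = 0.47682.
Pooled p̂ = (321+216)/(617+453) = 537/1070 = 0.50187.
SE = √(0.249997 × 0.00382825) = 0.03094.
z = (0.52026 − 0.47682)/0.03094 = 0.04344/0.03094 = 1.404.

z = 1.404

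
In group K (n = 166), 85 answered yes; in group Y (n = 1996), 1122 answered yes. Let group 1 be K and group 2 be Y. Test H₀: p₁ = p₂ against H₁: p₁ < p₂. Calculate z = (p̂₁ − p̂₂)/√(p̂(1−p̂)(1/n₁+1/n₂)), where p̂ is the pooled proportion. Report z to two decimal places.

p̂₁ = 85/166 = 0.5120, p̂₂ = 1122/1996 = 0.5621.
Pooled p̂ = (85+1122)/(166+1996) = 1207/2162 = 0.5583.
SE = √(p̂(1−p̂)(1/n₁+1/n₂)) = √(0.5583·0.4417·0.0065251) = √(0.00160911) = 0.0401.
z = (0.5120 − 0.5621)/0.0401 = -0.0501/0.0401 = -1.25.

z = -1.25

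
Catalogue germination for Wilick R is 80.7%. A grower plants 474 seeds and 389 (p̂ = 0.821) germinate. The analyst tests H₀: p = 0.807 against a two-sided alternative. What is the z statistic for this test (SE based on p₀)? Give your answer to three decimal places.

z = 0.754

p̂ = 389/474 ≈ 0.820675.
Standard error under H₀: √(0.807×0.193/474) = 0.018127.
z = (0.820675 − 0.807)/0.018127 = 0.013675/0.018127 = 0.754.
Two-sided p-value ≈ 2·Φ(−0.754) = 0.4506.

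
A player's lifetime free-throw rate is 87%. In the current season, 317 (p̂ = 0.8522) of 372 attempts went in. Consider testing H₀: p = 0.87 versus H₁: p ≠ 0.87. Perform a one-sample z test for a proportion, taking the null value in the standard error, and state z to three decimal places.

p̂ = 317/372 = 0.85215.
Standard error under H₀: √(0.87×0.13/372) = 0.01744.
z = (0.85215 − 0.87)/0.01744 = -0.01785/0.01744 = -1.024.

z = -1.024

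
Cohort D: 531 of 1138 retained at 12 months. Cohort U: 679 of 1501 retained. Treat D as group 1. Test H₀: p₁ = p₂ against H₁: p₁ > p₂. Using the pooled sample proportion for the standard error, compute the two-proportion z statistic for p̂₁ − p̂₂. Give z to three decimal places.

z = 0.727

p̂₁ = 531/1138 = 0.46661, p̂₂ = 679/1501 = 0.45237.
Pooled p̂ = (531+679)/(1138+1501) = 1210/2639 = 0.45851.
SE = √(0.248278 × 0.00154496) = 0.01959.
z = (0.46661 − 0.45237)/0.01959 = 0.01424/0.01959 = 0.727.
p-value = P(Z > 0.727) ≈ 0.2335.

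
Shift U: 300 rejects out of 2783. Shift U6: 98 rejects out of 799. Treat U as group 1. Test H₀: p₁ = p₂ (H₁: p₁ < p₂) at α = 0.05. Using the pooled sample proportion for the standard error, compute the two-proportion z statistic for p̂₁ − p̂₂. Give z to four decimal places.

p̂₁ = 300/2783 = 0.107797, p̂₂ = 98/799 = 0.122653.
Pooled p̂ = (300+98)/(2783+799) = 398/3582 = 0.111111.
SE = √(0.0987654 × 0.00161089) = 0.012613.
z = (0.107797 − 0.122653)/0.012613 = -0.014856/0.012613 = -1.1778.
p-value = P(Z < -1.178) ≈ 0.1194, so at α = 0.05 we fail to reject H₀.

z = -1.1778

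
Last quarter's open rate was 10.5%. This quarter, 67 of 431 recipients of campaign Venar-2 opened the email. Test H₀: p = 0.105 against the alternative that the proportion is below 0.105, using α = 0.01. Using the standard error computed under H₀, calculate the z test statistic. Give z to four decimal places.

z = 3.4168

p̂ = 67/431 ≈ 0.155452.
SE = √(p₀(1−p₀)/n) = √(0.093975/431) = 0.014766.
z = (0.155452 − 0.105)/0.014766 = 0.050452/0.014766 = 3.4168.
p-value = P(Z < 3.417) ≈ 0.9997. With α = 0.01, fail to reject H₀.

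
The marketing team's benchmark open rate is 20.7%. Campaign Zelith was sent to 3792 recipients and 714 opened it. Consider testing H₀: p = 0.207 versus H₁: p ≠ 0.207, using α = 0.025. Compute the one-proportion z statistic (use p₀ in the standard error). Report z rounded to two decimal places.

p̂ = 714/3792 ≈ 0.18829.
SE = √(p₀(1−p₀)/n) = √(0.16415/3792) = 0.00658.
z = (0.18829 − 0.207)/0.00658 = -0.01871/0.00658 = -2.84.
p-value = 2·P(Z > 2.844) ≈ 0.0045, so at α = 0.025 we reject H₀.

z = -2.84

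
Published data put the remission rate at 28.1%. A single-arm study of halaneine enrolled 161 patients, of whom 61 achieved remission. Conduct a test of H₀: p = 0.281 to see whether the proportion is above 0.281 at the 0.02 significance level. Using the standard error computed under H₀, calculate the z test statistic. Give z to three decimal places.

p̂ = 61/161 = 0.37888.
SE = √(p₀(1−p₀)/n) = √(0.20204/161) = 0.03542.
z = (0.37888 − 0.281)/0.03542 = 0.09788/0.03542 = 2.763.
p-value = P(Z > 2.763) ≈ 0.0029, so at α = 0.02 we reject H₀.

z = 2.763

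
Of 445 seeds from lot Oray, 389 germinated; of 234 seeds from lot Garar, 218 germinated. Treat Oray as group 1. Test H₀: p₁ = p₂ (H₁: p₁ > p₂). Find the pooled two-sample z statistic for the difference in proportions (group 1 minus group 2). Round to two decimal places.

z = -2.31

p̂₁ = 389/445 = 0.8742, p̂₂ = 218/234 = 0.9316.
Pooled p̂ = (389+218)/(445+234) = 607/679 = 0.8940.
SE = √(0.0947942 × 0.0065207) = 0.0249.
z = (0.8742 − 0.9316)/0.0249 = -0.0574/0.0249 = -2.31.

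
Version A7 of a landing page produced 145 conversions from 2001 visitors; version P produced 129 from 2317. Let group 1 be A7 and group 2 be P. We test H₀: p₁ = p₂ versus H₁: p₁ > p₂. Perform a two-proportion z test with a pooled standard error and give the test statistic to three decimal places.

p̂₁ = 145/2001 = 0.072464, p̂₂ = 129/2317 = 0.055675.
Pooled p̂ = (145+129)/(2001+2317) = 274/4318 = 0.063455.
SE = √(p̂(1−p̂)(1/n₁+1/n₂)) = √(0.063455·0.936545·0.000931343) = √(5.53485e-05) = 0.007440.
z = (0.072464 − 0.055675)/0.007440 = 0.016789/0.007440 = 2.257.
p-value = P(Z > 2.257) ≈ 0.0120.

z = 2.257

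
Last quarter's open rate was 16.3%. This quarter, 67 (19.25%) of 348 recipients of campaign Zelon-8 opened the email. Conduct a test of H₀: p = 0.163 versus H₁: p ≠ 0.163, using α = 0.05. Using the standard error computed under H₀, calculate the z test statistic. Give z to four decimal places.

p̂ = 67/348 ≈ 0.1925287.
SE = √(p₀(1−p₀)/n) = √(0.13643/348) = 0.0198001.
z = (0.1925287 − 0.163)/0.0198001 = 0.0295287/0.0198001 = 1.4913.
Two-sided p-value ≈ 2·Φ(−1.491) = 0.1359, so at α = 0.05 we fail to reject H₀.

z = 1.4913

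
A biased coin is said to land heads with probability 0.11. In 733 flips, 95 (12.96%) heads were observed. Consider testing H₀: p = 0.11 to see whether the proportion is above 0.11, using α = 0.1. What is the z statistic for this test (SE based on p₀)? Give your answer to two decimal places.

z = 1.70

p̂ = 95/733 = 0.12960.
SE = √(p₀(1−p₀)/n) = √(0.0979/733) = 0.01156.
z = (0.12960 − 0.11)/0.01156 = 0.01960/0.01156 = 1.70.
p-value = P(Z > 1.696) ≈ 0.0449, so at α = 0.1 we reject H₀.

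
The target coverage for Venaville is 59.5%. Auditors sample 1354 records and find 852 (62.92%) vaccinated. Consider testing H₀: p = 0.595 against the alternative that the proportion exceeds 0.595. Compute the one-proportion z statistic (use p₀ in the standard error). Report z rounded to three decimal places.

z = 2.567

p̂ = 852/1354 ≈ 0.62925.
SE = √(p₀(1−p₀)/n) = √(0.24097/1354) = 0.01334.
z = (0.62925 − 0.595)/0.01334 = 0.03425/0.01334 = 2.567.
p-value = P(Z > 2.567) ≈ 0.0051.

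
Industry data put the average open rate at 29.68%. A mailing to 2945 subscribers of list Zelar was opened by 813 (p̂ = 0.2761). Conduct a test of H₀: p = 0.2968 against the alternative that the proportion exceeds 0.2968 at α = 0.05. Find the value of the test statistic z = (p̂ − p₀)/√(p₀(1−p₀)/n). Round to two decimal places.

z = -2.46

p̂ = 813/2945 ≈ 0.2761.
SE = √(p₀(1−p₀)/n) = √(0.20871/2945) = 0.0084.
z = (0.2761 − 0.2968)/0.0084 = -0.0207/0.0084 = -2.46.
p-value = P(Z > -2.464) ≈ 0.9931, so at α = 0.05 we fail to reject H₀.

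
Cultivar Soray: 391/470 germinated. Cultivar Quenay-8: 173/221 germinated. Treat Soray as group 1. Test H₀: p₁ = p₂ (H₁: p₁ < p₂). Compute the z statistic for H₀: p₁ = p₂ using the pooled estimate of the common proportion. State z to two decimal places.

z = 1.55

p̂₁ = 391/470 ≈ 0.8319, p̂₂ = 173/221 ≈ 0.7828.
Pooled p̂ = (391+173)/(470+221) = 564/691 = 0.8162.
SE = √(0.150012 × 0.00665255) = 0.0316.
z = (0.8319 − 0.7828)/0.0316 = 0.0491/0.0316 = 1.55.
p-value = P(Z < 1.555) ≈ 0.9400.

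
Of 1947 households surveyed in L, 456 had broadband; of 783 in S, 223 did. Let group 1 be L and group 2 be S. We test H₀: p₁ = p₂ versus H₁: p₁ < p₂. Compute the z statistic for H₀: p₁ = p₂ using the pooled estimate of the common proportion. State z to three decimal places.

p̂₁ = 456/1947 = 0.23421, p̂₂ = 223/783 = 0.28480.
Pooled p̂ = (456+223)/(1947+783) = 679/2730 = 0.24872.
SE = √(p̂(1−p̂)(1/n₁+1/n₂)) = √(0.24872·0.75128·0.00179075) = √(0.000334615) = 0.01829.
z = (0.23421 − 0.28480)/0.01829 = -0.05059/0.01829 = -2.766.
p-value = P(Z < -2.766) ≈ 0.0028.

z = -2.766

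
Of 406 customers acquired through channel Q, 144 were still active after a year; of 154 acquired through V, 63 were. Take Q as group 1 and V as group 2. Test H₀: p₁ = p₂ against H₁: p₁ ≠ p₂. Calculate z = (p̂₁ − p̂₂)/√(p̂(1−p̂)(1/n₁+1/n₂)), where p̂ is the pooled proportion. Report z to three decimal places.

z = -1.191

p̂₁ = 144/406 = 0.35468, p̂₂ = 63/154 = 0.40909.
Pooled p̂ = (144+63)/(406+154) = 207/560 = 0.36964.
SE = √(p̂(1−p̂)(1/n₁+1/n₂)) = √(0.36964·0.63036·0.00895656) = √(0.00208694) = 0.04568.
z = (0.35468 − 0.40909)/0.04568 = -0.05441/0.04568 = -1.191.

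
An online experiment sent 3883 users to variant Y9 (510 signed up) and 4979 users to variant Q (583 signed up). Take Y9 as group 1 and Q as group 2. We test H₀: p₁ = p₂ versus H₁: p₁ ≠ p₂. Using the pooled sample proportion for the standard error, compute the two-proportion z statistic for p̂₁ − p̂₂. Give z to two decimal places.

p̂₁ = 510/3883 ≈ 0.13134, p̂₂ = 583/4979 ≈ 0.11709.
Pooled p̂ = (510+583)/(3883+4979) = 1093/8862 = 0.12334.
SE = √(p̂(1−p̂)(1/n₁+1/n₂)) = √(0.12334·0.87666·0.000458376) = √(4.95615e-05) = 0.00704.
z = (0.13134 − 0.11709)/0.00704 = 0.01425/0.00704 = 2.02.

z = 2.02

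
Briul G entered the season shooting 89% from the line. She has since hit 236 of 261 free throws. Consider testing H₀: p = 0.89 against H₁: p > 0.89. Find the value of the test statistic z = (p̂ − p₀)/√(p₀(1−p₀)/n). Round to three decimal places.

p̂ = 236/261 = 0.90421.
SE = √(p₀(1−p₀)/n) = √(0.0979/261) = 0.01937.
z = (0.90421 − 0.89)/0.01937 = 0.01421/0.01937 = 0.734.
p-value = P(Z > 0.734) ≈ 0.2315.

z = 0.734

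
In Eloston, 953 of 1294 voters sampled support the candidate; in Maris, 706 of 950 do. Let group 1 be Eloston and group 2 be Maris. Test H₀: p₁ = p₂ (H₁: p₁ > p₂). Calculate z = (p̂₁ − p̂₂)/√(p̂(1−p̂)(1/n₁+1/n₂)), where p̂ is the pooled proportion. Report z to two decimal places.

z = -0.36

p̂₁ = 953/1294 = 0.7365, p̂₂ = 706/950 = 0.7432.
Pooled p̂ = (953+706)/(1294+950) = 1659/2244 = 0.7393.
SE = √(0.192733 × 0.00182543) = 0.0188.
z = (0.7365 − 0.7432)/0.0188 = -0.0067/0.0188 = -0.36.
p-value = P(Z > -0.356) ≈ 0.6392.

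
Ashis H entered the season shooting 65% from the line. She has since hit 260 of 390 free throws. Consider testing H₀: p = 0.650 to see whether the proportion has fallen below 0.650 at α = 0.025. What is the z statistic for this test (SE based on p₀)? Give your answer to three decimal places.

z = 0.690

p̂ = 260/390 = 0.66667.
SE = √(p₀(1−p₀)/n) = √(0.2275/390) = 0.02415.
z = (0.66667 − 0.65)/0.02415 = 0.01667/0.02415 = 0.690.
p-value = P(Z < 0.690) ≈ 0.7549, so at α = 0.025 we fail to reject H₀.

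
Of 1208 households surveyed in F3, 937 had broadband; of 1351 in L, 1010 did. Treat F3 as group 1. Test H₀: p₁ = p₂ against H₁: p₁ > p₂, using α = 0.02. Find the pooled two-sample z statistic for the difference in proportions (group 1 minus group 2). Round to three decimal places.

p̂₁ = 937/1208 = 0.77566, p̂₂ = 1010/1351 = 0.74759.
Pooled p̂ = (937+1010)/(1208+1351) = 1947/2559 = 0.76084.
SE = √(p̂(1−p̂)(1/n₁+1/n₂)) = √(0.76084·0.23916·0.00156801) = √(0.000285315) = 0.01689.
z = (0.77566 − 0.74759)/0.01689 = 0.02807/0.01689 = 1.662.
p-value = P(Z > 1.662) ≈ 0.0483. With α = 0.02, fail to reject H₀.

z = 1.662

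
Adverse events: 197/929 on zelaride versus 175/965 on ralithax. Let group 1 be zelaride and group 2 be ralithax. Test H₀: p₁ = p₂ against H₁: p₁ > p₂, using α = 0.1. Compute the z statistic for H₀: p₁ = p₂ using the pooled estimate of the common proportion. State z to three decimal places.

z = 1.682

p̂₁ = 197/929 = 0.21206, p̂₂ = 175/965 = 0.18135.
Pooled p̂ = (197+175)/(929+965) = 372/1894 = 0.19641.
SE = √(0.157833 × 0.0021127) = 0.01826.
z = (0.21206 − 0.18135)/0.01826 = 0.03071/0.01826 = 1.682.
p-value = P(Z > 1.682) ≈ 0.0463; since p < α = 0.1, reject H₀.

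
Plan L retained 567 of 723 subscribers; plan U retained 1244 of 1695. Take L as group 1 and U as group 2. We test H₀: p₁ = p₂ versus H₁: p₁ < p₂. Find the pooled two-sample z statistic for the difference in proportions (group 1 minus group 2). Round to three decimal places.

p̂₁ = 567/723 = 0.78423, p̂₂ = 1244/1695 = 0.73392.
Pooled p̂ = (567+1244)/(723+1695) = 1811/2418 = 0.74897.
SE = √(p̂(1−p̂)(1/n₁+1/n₂)) = √(0.74897·0.25103·0.0019731) = √(0.000370973) = 0.01926.
z = (0.78423 − 0.73392)/0.01926 = 0.05031/0.01926 = 2.612.
p-value = P(Z < 2.612) ≈ 0.9955.

z = 2.612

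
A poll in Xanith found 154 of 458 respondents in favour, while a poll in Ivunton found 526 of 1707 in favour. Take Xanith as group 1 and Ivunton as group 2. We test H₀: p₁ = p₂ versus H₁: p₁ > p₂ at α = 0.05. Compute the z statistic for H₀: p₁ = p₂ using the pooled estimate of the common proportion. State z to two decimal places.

z = 1.15

p̂₁ = 154/458 = 0.3362, p̂₂ = 526/1707 = 0.3081.
Pooled p̂ = (154+526)/(458+1707) = 680/2165 = 0.3141.
SE = √(p̂(1−p̂)(1/n₁+1/n₂)) = √(0.3141·0.6859·0.00276923) = √(0.000596593) = 0.0244.
z = (0.3362 − 0.3081)/0.0244 = 0.0281/0.0244 = 1.15.
p-value = P(Z > 1.151) ≈ 0.1250. With α = 0.05, fail to reject H₀.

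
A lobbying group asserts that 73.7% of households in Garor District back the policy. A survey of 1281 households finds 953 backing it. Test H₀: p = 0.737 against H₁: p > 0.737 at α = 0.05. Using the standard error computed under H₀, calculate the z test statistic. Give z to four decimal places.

p̂ = 953/1281 ≈ 0.743950.
Standard error under H₀: √(0.737×0.263/1281) = 0.012301.
z = (0.743950 − 0.737)/0.012301 = 0.006950/0.012301 = 0.5650.
p-value = P(Z > 0.565) ≈ 0.2860; since p > α = 0.05, fail to reject H₀.

z = 0.5650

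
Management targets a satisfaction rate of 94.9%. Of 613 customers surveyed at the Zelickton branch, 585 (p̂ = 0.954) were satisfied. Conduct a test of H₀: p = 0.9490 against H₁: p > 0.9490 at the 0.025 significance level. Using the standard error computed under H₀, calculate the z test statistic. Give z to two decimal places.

z = 0.60

p̂ = 585/613 ≈ 0.9543.
Standard error under H₀: √(0.949×0.051/613) = 0.0089.
z = (0.9543 − 0.949)/0.0089 = 0.0053/0.0089 = 0.60.
p-value = P(Z > 0.599) ≈ 0.2746, so at α = 0.025 we fail to reject H₀.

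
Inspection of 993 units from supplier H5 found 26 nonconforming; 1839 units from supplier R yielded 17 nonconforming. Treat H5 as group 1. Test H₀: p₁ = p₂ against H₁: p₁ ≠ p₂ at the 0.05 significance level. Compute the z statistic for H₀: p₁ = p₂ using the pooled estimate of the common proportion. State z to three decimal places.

z = 3.518

p̂₁ = 26/993 ≈ 0.0261833, p̂₂ = 17/1839 ≈ 0.0092442.
Pooled p̂ = (26+17)/(993+1839) = 43/2832 = 0.0151836.
SE = √(p̂(1−p̂)(1/n₁+1/n₂)) = √(0.0151836·0.9848164·0.00155082) = √(2.31896e-05) = 0.0048156.
z = (0.0261833 − 0.0092442)/0.0048156 = 0.0169391/0.0048156 = 3.518.
Two-sided p-value ≈ 2·Φ(−3.518) = 0.0004; since p < α = 0.05, reject H₀.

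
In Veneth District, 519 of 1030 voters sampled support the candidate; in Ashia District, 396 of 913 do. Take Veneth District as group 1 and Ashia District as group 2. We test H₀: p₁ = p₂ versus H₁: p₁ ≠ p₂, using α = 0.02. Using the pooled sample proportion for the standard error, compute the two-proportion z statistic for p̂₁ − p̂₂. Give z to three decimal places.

p̂₁ = 519/1030 = 0.50388, p̂₂ = 396/913 = 0.43373.
Pooled p̂ = (519+396)/(1030+913) = 915/1943 = 0.47092.
SE = √(0.249154 × 0.00206616) = 0.02269.
z = (0.50388 − 0.43373)/0.02269 = 0.07015/0.02269 = 3.092.
Two-sided p-value ≈ 2·Φ(−3.092) = 0.0020, so at α = 0.02 we reject H₀.

z = 3.092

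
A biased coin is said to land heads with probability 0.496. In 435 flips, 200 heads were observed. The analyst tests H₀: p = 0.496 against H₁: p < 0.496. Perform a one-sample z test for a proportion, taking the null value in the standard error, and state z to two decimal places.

z = -1.51

p̂ = 200/435 = 0.4598.
Under H₀, SE = √(0.496·0.504/435) = √(0.000574676) = 0.0240.
z = (0.4598 − 0.496)/0.0240 = -0.0362/0.0240 = -1.51.
p-value = P(Z < -1.511) ≈ 0.0654.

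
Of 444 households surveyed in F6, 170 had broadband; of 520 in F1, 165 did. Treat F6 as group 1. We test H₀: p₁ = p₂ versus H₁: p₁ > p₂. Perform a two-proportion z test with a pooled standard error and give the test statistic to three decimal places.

p̂₁ = 170/444 ≈ 0.38288, p̂₂ = 165/520 ≈ 0.31731.
Pooled p̂ = (170+165)/(444+520) = 335/964 = 0.34751.
SE = √(0.226747 × 0.00417533) = 0.03077.
z = (0.38288 − 0.31731)/0.03077 = 0.06557/0.03077 = 2.131.

z = 2.131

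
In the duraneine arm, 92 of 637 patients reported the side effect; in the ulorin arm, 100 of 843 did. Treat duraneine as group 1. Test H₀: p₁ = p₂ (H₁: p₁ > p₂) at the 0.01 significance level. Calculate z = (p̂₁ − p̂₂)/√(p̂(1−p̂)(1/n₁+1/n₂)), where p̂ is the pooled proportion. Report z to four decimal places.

z = 1.4628

p̂₁ = 92/637 ≈ 0.144427, p̂₂ = 100/843 ≈ 0.118624.
Pooled p̂ = (92+100)/(637+843) = 192/1480 = 0.129730.
SE = √(p̂(1−p̂)(1/n₁+1/n₂)) = √(0.129730·0.870270·0.0027561) = √(0.000311163) = 0.017640.
z = (0.144427 − 0.118624)/0.017640 = 0.025803/0.017640 = 1.4628.
p-value = P(Z > 1.463) ≈ 0.0718; since p > α = 0.01, fail to reject H₀.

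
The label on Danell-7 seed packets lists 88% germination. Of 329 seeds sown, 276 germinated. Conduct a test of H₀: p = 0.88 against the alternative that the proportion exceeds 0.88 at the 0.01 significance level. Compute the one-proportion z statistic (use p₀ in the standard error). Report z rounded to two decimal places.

z = -2.29

p̂ = 276/329 ≈ 0.83891.
SE = √(p₀(1−p₀)/n) = √(0.1056/329) = 0.01792.
z = (0.83891 − 0.88)/0.01792 = -0.04109/0.01792 = -2.29.
p-value = P(Z > -2.294) ≈ 0.9891, so at α = 0.01 we fail to reject H₀.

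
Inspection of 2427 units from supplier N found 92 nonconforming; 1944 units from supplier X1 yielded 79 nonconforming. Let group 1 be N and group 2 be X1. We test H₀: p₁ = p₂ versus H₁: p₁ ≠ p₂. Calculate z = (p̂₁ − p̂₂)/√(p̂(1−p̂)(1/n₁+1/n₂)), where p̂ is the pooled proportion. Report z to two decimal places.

z = -0.46

p̂₁ = 92/2427 = 0.0379, p̂₂ = 79/1944 = 0.0406.
Pooled p̂ = (92+79)/(2427+1944) = 171/4371 = 0.0391.
SE = √(p̂(1−p̂)(1/n₁+1/n₂)) = √(0.0391·0.9609·0.000926435) = √(3.48256e-05) = 0.0059.
z = (0.0379 − 0.0406)/0.0059 = -0.0027/0.0059 = -0.46.
p-value = 2·P(Z > 0.463) ≈ 0.6435.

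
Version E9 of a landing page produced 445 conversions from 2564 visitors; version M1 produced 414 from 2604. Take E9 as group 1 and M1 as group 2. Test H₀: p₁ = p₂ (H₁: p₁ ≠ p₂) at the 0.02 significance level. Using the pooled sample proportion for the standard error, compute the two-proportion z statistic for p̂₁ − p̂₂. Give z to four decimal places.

z = 1.4068

p̂₁ = 445/2564 ≈ 0.1735569, p̂₂ = 414/2604 ≈ 0.1589862.
Pooled p̂ = (445+414)/(2564+2604) = 859/5168 = 0.1662152.
SE = √(0.138588 × 0.00077404) = 0.0103572.
z = (0.1735569 − 0.1589862)/0.0103572 = 0.0145707/0.0103572 = 1.4068.
Two-sided p-value ≈ 2·Φ(−1.407) = 0.1595, so at α = 0.02 we fail to reject H₀.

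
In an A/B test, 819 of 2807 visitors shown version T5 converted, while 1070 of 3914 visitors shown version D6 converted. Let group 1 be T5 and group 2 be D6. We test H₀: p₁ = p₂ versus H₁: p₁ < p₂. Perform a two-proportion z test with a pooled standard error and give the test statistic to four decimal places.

z = 1.6543

p̂₁ = 819/2807 = 0.291771, p̂₂ = 1070/3914 = 0.273378.
Pooled p̂ = (819+1070)/(2807+3914) = 1889/6721 = 0.281059.
SE = √(0.202065 × 0.000611745) = 0.011118.
z = (0.291771 − 0.273378)/0.011118 = 0.018393/0.011118 = 1.6543.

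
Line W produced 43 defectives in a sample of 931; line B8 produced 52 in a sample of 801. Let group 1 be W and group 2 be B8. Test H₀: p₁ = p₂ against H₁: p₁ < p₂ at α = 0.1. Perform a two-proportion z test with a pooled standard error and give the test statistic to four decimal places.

z = -1.7071

p̂₁ = 43/931 ≈ 0.046187, p̂₂ = 52/801 ≈ 0.064919.
Pooled p̂ = (43+52)/(931+801) = 95/1732 = 0.054850.
SE = √(0.0518414 × 0.00232255) = 0.010973.
z = (0.046187 − 0.064919)/0.010973 = -0.018732/0.010973 = -1.7071.
p-value = P(Z < -1.707) ≈ 0.0439, so at α = 0.1 we reject H₀.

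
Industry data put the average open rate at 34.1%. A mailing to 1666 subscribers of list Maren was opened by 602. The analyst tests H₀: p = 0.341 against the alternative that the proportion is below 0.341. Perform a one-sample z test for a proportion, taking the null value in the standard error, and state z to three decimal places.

p̂ = 602/1666 = 0.36134.
Standard error under H₀: √(0.341×0.659/1666) = 0.01161.
z = (0.36134 − 0.341)/0.01161 = 0.02034/0.01161 = 1.752.

z = 1.752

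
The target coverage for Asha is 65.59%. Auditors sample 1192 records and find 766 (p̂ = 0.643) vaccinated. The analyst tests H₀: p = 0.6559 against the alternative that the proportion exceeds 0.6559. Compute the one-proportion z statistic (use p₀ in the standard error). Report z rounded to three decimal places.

p̂ = 766/1192 ≈ 0.64262.
SE = √(p₀(1−p₀)/n) = √(0.2257/1192) = 0.01376.
z = (0.64262 − 0.6559)/0.01376 = -0.01328/0.01376 = -0.965.

z = -0.965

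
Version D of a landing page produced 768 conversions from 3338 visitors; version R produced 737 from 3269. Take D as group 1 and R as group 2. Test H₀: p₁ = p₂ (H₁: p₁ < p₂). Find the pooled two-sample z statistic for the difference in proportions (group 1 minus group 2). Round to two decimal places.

z = 0.45

p̂₁ = 768/3338 ≈ 0.2301, p̂₂ = 737/3269 ≈ 0.2255.
Pooled p̂ = (768+737)/(3338+3269) = 1505/6607 = 0.2278.
SE = √(0.175901 × 0.000605485) = 0.0103.
z = (0.2301 − 0.2255)/0.0103 = 0.0046/0.0103 = 0.45.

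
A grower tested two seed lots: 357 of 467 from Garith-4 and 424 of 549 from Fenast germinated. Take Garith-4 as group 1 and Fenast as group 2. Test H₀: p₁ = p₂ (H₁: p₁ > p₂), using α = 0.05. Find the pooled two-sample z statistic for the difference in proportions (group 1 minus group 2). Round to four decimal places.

p̂₁ = 357/467 = 0.764454, p̂₂ = 424/549 = 0.772313.
Pooled p̂ = (357+424)/(467+549) = 781/1016 = 0.768701.
SE = √(0.1778 × 0.00396282) = 0.026544.
z = (0.764454 − 0.772313)/0.026544 = -0.007859/0.026544 = -0.2961.
p-value = P(Z > -0.296) ≈ 0.6164; since p > α = 0.05, fail to reject H₀.

z = -0.2961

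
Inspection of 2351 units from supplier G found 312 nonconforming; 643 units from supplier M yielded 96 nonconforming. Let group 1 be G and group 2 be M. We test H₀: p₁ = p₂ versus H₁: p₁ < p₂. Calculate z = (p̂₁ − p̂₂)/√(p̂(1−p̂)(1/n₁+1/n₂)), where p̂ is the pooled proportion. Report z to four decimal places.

p̂₁ = 312/2351 ≈ 0.1327095, p̂₂ = 96/643 ≈ 0.1493002.
Pooled p̂ = (312+96)/(2351+643) = 408/2994 = 0.1362725.
SE = √(p̂(1−p̂)(1/n₁+1/n₂)) = √(0.1362725·0.8637275·0.00198056) = √(0.000233117) = 0.0152682.
z = (0.1327095 − 0.1493002)/0.0152682 = -0.0165907/0.0152682 = -1.0866.

z = -1.0866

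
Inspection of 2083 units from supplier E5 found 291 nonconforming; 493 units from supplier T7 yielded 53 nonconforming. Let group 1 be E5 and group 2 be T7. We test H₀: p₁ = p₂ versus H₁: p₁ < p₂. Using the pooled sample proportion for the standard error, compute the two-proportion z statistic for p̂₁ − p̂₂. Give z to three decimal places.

p̂₁ = 291/2083 = 0.139702, p̂₂ = 53/493 = 0.107505.
Pooled p̂ = (291+53)/(2083+493) = 344/2576 = 0.133540.
SE = √(0.115707 × 0.00250847) = 0.017037.
z = (0.139702 − 0.107505)/0.017037 = 0.032197/0.017037 = 1.890.
p-value = P(Z < 1.890) ≈ 0.9706.

z = 1.890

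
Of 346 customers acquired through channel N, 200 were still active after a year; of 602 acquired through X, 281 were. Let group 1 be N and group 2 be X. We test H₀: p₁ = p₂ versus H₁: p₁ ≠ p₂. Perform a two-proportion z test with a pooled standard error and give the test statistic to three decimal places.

p̂₁ = 200/346 = 0.578035, p̂₂ = 281/602 = 0.466777.
Pooled p̂ = (200+281)/(346+602) = 481/948 = 0.507384.
SE = √(p̂(1−p̂)(1/n₁+1/n₂)) = √(0.507384·0.492616·0.0045513) = √(0.00113758) = 0.033728.
z = (0.578035 − 0.466777)/0.033728 = 0.111258/0.033728 = 3.299.
Two-sided p-value ≈ 2·Φ(−3.299) = 0.0010.

z = 3.299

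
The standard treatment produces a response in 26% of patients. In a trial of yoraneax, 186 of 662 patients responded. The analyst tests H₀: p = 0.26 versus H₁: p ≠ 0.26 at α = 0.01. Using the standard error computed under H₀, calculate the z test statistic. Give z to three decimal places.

p̂ = 186/662 ≈ 0.28097.
SE = √(p₀(1−p₀)/n) = √(0.1924/662) = 0.01705.
z = (0.28097 − 0.26)/0.01705 = 0.02097/0.01705 = 1.230.
Two-sided p-value ≈ 2·Φ(−1.230) = 0.2187; since p > α = 0.01, fail to reject H₀.

z = 1.230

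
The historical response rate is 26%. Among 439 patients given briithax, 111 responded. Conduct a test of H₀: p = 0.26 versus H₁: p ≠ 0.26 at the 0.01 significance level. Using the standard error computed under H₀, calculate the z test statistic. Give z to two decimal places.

z = -0.34

p̂ = 111/439 ≈ 0.2528.
Standard error under H₀: √(0.26×0.74/439) = 0.0209.
z = (0.2528 − 0.26)/0.0209 = -0.0072/0.0209 = -0.34.
Two-sided p-value ≈ 2·Φ(−0.342) = 0.7326; since p > α = 0.01, fail to reject H₀.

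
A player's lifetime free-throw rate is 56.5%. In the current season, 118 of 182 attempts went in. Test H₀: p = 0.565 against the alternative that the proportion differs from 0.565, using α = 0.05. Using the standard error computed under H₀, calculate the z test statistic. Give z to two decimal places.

p̂ = 118/182 ≈ 0.6484.
SE = √(p₀(1−p₀)/n) = √(0.24577/182) = 0.0367.
z = (0.6484 − 0.565)/0.0367 = 0.0834/0.0367 = 2.27.
Two-sided p-value ≈ 2·Φ(−2.268) = 0.0233; since p < α = 0.05, reject H₀.

z = 2.27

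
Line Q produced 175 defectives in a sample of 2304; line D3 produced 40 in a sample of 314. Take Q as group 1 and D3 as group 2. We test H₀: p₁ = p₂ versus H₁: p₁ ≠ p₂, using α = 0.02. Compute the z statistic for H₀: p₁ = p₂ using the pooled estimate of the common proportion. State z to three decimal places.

p̂₁ = 175/2304 = 0.07595, p̂₂ = 40/314 = 0.12739.
Pooled p̂ = (175+40)/(2304+314) = 215/2618 = 0.08212.
SE = √(p̂(1−p̂)(1/n₁+1/n₂)) = √(0.08212·0.91788·0.00361874) = √(0.000272779) = 0.01652.
z = (0.07595 − 0.12739)/0.01652 = -0.05144/0.01652 = -3.114.
p-value = 2·P(Z > 3.114) ≈ 0.0018, so at α = 0.02 we reject H₀.

z = -3.114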